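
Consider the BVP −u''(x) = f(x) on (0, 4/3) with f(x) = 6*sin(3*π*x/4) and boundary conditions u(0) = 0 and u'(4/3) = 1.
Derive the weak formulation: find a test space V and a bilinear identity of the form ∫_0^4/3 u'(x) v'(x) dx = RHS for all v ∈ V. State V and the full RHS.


V = {v ∈ H^1(0, 4/3) : v(0) = 0} (test functions vanish at x = 0 where u is specified); weak form: ∫_0^4/3 u'v' dx = ∫_0^4/3 (6*sin(3*π*x/4)) v dx + v(4/3) for all v ∈ V.

Multiply both sides by a test function v and integrate from 0 to 4/3:
  ∫_0^4/3 −u''(x) v(x) dx = ∫_0^4/3 f(x) v(x) dx.
Integrate the LHS by parts once:
  ∫_0^4/3 −u'' v dx = −[u'(x) v(x)]_0^4/3 + ∫_0^4/3 u'(x) v'(x) dx.
Thus ∫_0^4/3 u'(x) v'(x) dx = ∫_0^4/3 f(x) v(x) dx + [u'(x) v(x)]_0^4/3.
Choose V so that boundary terms are either known or forced to vanish.
Mixed BC: u(0) = 0 (Dirichlet) and u'(4/3) = 1 (Neumann). Define V = {v ∈ H^1(0, 4/3) : v(0) = 0}. Then [u' v]_0^4/3 = u'(4/3)·v(4/3) − u'(0)·0 = v(4/3).
Weak formulation: find u (satisfying any essential BC) such that ∫_0^4/3 u'(x) v'(x) dx = ∫_0^4/3 f v dx + v(4/3) for all v ∈ V (Dirichlet at 0 absorbed into V; Neumann datum at x = 4/3 contributes the boundary term).
Substituting f(x) = 6*sin(3*π*x/4), the right-hand side is ∫_0^4/3 (6*sin(3*π*x/4)) v dx + v(4/3).


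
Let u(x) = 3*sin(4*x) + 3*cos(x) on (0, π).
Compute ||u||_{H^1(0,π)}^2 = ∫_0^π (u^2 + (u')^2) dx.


||u||_{H^1(0,π)}^2 = 96/5 + 171*π/2

u'(x) = -3*sin(x) + 12*cos(4*x).
Expand u² and (u')² and integrate term by term on (0, π), using: for integers n ≥ 1, ∫_0^π sin²(nx) dx = ∫_0^π cos²(nx) dx = π/2; for n ≠ n', ∫_0^π sin(nx)sin(n'x) dx = ∫_0^π cos(nx)cos(n'x) dx = 0; and by product-to-sum, ∫_0^π sin(nx)cos(n'x) dx = ½∫_0^π [sin((n+n')x) + sin((n−n')x)] dx, which is 0 when n+n' is even and 2n/(n²−n'²) when n+n' is odd (it need not vanish on (0, π)).
  u² squared terms: (3)²·∫cos(x)² dx = 9·π/2 = 9*π/2;  (3)²·∫sin(4x)² dx = 9·π/2 = 9*π/2.
  u² cross terms: 2·(3)·(3)·∫cos(x)·sin(4x) dx = 18·(8/15) = 48/5.
  So ∫_0^π u² dx = 9*π/2 + 9*π/2 + 48/5 = 48/5 + 9*π.
  (u')² squared terms: (-3)²·∫sin(x)² dx = 9·π/2 = 9*π/2;  (12)²·∫cos(4x)² dx = 144·π/2 = 72*π.
  (u')² cross terms: 2·(-3)·(12)·∫sin(x)·cos(4x) dx = -72·(-2/15) = 48/5.
  So ∫_0^π (u')² dx = 9*π/2 + 72*π + 48/5 = 48/5 + 153*π/2.
||u||_{H^1}^2 = (48/5 + 9*π) + (48/5 + 153*π/2) = 96/5 + 171*π/2.


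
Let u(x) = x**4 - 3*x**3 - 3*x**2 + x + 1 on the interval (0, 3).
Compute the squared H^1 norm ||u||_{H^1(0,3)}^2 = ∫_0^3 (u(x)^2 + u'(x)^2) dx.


||u||_{H^1}^2 = 128127/140

The H^1 norm (squared) on an interval (0, L) is
  ||u||_{H^1}^2 = ∫_0^L u(x)^2 dx + ∫_0^L u'(x)^2 dx.
Compute u'(x) = 4*x**3 - 9*x**2 - 6*x + 1.
Then u(x)^2 = x**8 - 6*x**7 + 3*x**6 + 20*x**5 + 5*x**4 - 12*x**3 - 5*x**2 + 2*x + 1 and u'(x)^2 = 16*x**6 - 72*x**5 + 33*x**4 + 116*x**3 + 18*x**2 - 12*x + 1.
Integrate each monomial from 0 to 3 using ∫_0^3 c·x^n dx = c·3^(n+1)/(n+1):
  ∫_0^3 u(x)^2 dx = ∫_0^3 (x^8 - 6*x^7 + 3*x^6 + 20*x^5 + 5*x^4 - 12*x^3 - 5*x^2 + 2*x + 1) dx. Term by term:
    ∫_0^3 x^8 dx = 2187;  ∫_0^3 -6*x^7 dx = -19683/4;  ∫_0^3 3*x^6 dx = 6561/7;
    ∫_0^3 20*x^5 dx = 2430;  ∫_0^3 5*x^4 dx = 243;  ∫_0^3 -12*x^3 dx = -243;
    ∫_0^3 -5*x^2 dx = -45;  ∫_0^3 2*x dx = 9;  ∫_0^3 1 dx = 3.
  Sum: 2187 − 19683/4 + 6561/7 + 2430 + 243 − 243 − 45 + 9 + 3 = 16815/28.
  ∫_0^3 u'(x)^2 dx = ∫_0^3 (16*x^6 - 72*x^5 + 33*x^4 + 116*x^3 + 18*x^2 - 12*x + 1) dx. Term by term:
    ∫_0^3 16*x^6 dx = 34992/7;  ∫_0^3 -72*x^5 dx = -8748;  ∫_0^3 33*x^4 dx = 8019/5;
    ∫_0^3 116*x^3 dx = 2349;  ∫_0^3 18*x^2 dx = 162;  ∫_0^3 -12*x dx = -54;
    ∫_0^3 1 dx = 3.
  Sum: 34992/7 − 8748 + 8019/5 + 2349 + 162 − 54 + 3 = 11013/35.
Adding: ||u||_{H^1}^2 = 16815/28 + 11013/35 = 128127/140.


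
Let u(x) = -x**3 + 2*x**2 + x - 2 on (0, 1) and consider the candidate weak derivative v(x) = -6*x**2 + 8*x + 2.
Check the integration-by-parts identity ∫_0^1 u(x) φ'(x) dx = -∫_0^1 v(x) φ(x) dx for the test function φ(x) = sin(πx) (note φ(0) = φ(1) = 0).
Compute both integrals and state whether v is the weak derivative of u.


LHS = -3/π - 12/π^3, RHS = -6/π - 24/π^3. No, v is not the weak derivative of u.

u(x) = -x**3 + 2*x**2 + x - 2, classical derivative u'(x) = -3*x**2 + 4*x + 1.
φ(x) = sin(πx), so φ'(x) = π*cos(π*x).
Note φ(0) = φ(1) = 0, so the boundary term u·φ vanishes.
LHS = ∫_0^1 u(x) φ'(x) dx = ∫_0^1 (-π*x^3*cos(π*x) + 2*π*x^2*cos(π*x) + π*x*cos(π*x) - 2*π*cos(π*x)) dx. Term by term:
  ∫_0^1 -2*π*cos(π*x) dx = 0;  ∫_0^1 π*x*cos(π*x) dx = -2/π;  ∫_0^1 -π*x^3*cos(π*x) dx = -12/π^3 + 3/π;
  ∫_0^1 2*π*x^2*cos(π*x) dx = -4/π.
Sum: 0 − 2/π + -12/π^3 + 3/π − 4/π = -3/π - 12/π^3.
So LHS = -3/π - 12/π^3.
∫_0^1 v(x) φ(x) dx = ∫_0^1 (-6*x^2*sin(π*x) + 8*x*sin(π*x) + 2*sin(π*x)) dx. Term by term:
  ∫_0^1 2*sin(π*x) dx = 4/π;  ∫_0^1 -6*x^2*sin(π*x) dx = -6/π + 24/π^3;  ∫_0^1 8*x*sin(π*x) dx = 8/π.
Sum: 4/π + -6/π + 24/π^3 + 8/π = 24/π^3 + 6/π.
So RHS = -∫_0^1 v(x) φ(x) dx = -6/π - 24/π^3.
LHS − RHS = 12/π^3 + 3/π ≠ 0, so the identity fails.
(For a valid weak derivative the identity must hold for EVERY test function, in particular this one. The failure shows v is NOT the weak derivative of u.)
Correct weak derivative would be u'(x) = -3*x**2 + 4*x + 1.


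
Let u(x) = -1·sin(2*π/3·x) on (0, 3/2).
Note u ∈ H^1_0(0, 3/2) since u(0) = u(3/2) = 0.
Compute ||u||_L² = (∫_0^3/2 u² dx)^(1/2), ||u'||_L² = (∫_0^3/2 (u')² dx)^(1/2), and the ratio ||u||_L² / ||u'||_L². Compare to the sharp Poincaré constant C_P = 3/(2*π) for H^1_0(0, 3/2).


||u||_L² / ||u'||_L² = 3/(2*π) = C_P.

u(x) = -1·sin(2*π/3·x), so u'(x) = -2*π*cos(2*π*x/3)/3.
Writing u(x) = A·sin(kπx/L) with A = -1 and k = 1, use ∫_0^L sin²(kπx/L) dx = L/2 and ∫_0^L cos²(kπx/L) dx = L/2.
u² = 1·sin²(2*π/3·x) and (u')² = 4*π^2/9·cos²(2*π/3·x), and each of sin², cos² integrates to L/2 = 3/4 over (0, 3/2).
∫_0^3/2 u² dx = 3/4, so ||u||_L² = sqrt(3)/2.
∫_0^3/2 (u')² dx = π^2/3, so ||u'||_L² = sqrt(3)*π/3.
Ratio ||u||_L² / ||u'||_L² = 3/(2*π).
Sharp Poincaré constant on H^1_0(0, 3/2) is C_P = L/π = 3/(2*π), achieved by sin(2*π/3·x).
This is the k = 1 eigenfunction (up to amplitude), so the ratio equals the sharp Poincaré constant exactly.


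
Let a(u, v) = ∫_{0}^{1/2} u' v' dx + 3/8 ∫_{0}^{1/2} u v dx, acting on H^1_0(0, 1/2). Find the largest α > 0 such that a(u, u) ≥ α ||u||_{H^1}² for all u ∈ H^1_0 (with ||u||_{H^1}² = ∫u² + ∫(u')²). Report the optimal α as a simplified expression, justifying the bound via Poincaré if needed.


α = (3 + 32*π^2)/(8*(1 + 4*π^2))

Coercivity of a(·,·) on H^1_0(0, 1/2) means a(u, u) ≥ α ||u||_{H^1}² for every u ∈ H^1_0.
The interval has length L = 1/2, and Poincaré/coercivity depend only on L. Here a(u, u) = ∫(u')² + (3/8)·∫u².
Here 0 < c = 3/8 < 1. The condition a(u,u) ≥ α||u||_{H^1}² reads (1−α)∫(u')² ≥ (α−c)∫u². Any admissible α is ≤ 1 (rapidly oscillating u have ∫u²/∫(u')² → 0), and α = 1 would force 0 ≥ (1−c)∫u², impossible since c < 1; so 1−α > 0. By the sharp Poincaré inequality on H^1_0 of an interval of length L, ∫(u')² ≥ (π/L)²∫u² with equality for the first sine mode sin(π(x−x₀)/L) (x₀ the left endpoint), so the inequality holds for all u iff (1−α)(π/L)² ≥ α − c, i.e. α ≤ ((π/L)² + c)/((π/L)² + 1) = (1 + c(L/π)²)/(1 + (L/π)²). With (π/L)² = 4*π^2 and c = 3/8, the largest admissible constant is α = ((π/L)² + c)/((π/L)² + 1).
Simplifying, α = (3 + 32*π^2)/(8*(1 + 4*π^2)).


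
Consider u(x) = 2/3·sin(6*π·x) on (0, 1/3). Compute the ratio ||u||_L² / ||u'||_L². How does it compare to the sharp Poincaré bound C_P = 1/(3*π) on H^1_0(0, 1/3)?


||u||_L² / ||u'||_L² = 1/(6*π) < C_P = 1/(3*π).

u(x) = 2/3·sin(6*π·x), so u'(x) = 4*π*cos(6*π*x).
Writing u(x) = A·sin(kπx/L) with A = 2/3 and k = 2, use ∫_0^L sin²(kπx/L) dx = L/2 and ∫_0^L cos²(kπx/L) dx = L/2.
u² = 4/9·sin²(6*π·x) and (u')² = 16*π^2·cos²(6*π·x), and each of sin², cos² integrates to L/2 = 1/6 over (0, 1/3).
∫_0^1/3 u² dx = 2/27, so ||u||_L² = sqrt(6)/9.
∫_0^1/3 (u')² dx = 8*π^2/3, so ||u'||_L² = 2*sqrt(6)*π/3.
Ratio ||u||_L² / ||u'||_L² = 1/(6*π).
Sharp Poincaré constant on H^1_0(0, 1/3) is C_P = L/π = 1/(3*π), achieved by sin(3*π·x).
This is the k = 2 harmonic; the ratio L/(kπ) is strictly less than C_P = L/π, consistent with the sharp inequality ||u||_L² ≤ C_P ||u'||_L².


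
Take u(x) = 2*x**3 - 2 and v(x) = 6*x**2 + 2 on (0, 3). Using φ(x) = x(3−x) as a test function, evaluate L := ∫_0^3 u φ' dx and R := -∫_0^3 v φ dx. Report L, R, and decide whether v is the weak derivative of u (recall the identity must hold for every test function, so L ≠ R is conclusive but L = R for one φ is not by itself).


LHS = -729/10, RHS = -819/10. No, v is not the weak derivative of u.

u(x) = 2*x**3 - 2, classical derivative u'(x) = 6*x**2.
φ(x) = x(3−x), so φ'(x) = 3 - 2*x.
Note φ(0) = φ(3) = 0, so the boundary term u·φ vanishes.
LHS = ∫_0^3 u(x) φ'(x) dx = ∫_0^3 (-4*x^4 + 6*x^3 + 4*x - 6) dx. Term by term:
  ∫_0^3 -4*x^4 dx = -972/5;  ∫_0^3 6*x^3 dx = 243/2;  ∫_0^3 4*x dx = 18;
  ∫_0^3 -6 dx = -18.
Sum: -972/5 + 243/2 + 18 − 18 = -729/10.
So LHS = -729/10.
∫_0^3 v(x) φ(x) dx = ∫_0^3 (-6*x^4 + 18*x^3 - 2*x^2 + 6*x) dx. Term by term:
  ∫_0^3 -6*x^4 dx = -1458/5;  ∫_0^3 18*x^3 dx = 729/2;  ∫_0^3 -2*x^2 dx = -18;
  ∫_0^3 6*x dx = 27.
Sum: -1458/5 + 729/2 − 18 + 27 = 819/10.
So RHS = -∫_0^3 v(x) φ(x) dx = -819/10.
LHS − RHS = 9 ≠ 0, so the identity fails.
(For a valid weak derivative the identity must hold for EVERY test function, in particular this one. The failure shows v is NOT the weak derivative of u.)
Correct weak derivative would be u'(x) = 6*x**2.


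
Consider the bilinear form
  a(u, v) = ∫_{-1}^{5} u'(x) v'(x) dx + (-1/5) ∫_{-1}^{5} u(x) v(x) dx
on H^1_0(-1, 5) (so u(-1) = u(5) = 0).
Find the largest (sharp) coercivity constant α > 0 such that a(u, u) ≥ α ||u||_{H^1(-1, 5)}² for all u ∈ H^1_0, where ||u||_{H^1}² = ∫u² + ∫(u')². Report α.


α = (-36/5 + π^2)/(π^2 + 36)

Coercivity of a(·,·) on H^1_0(-1, 5) means a(u, u) ≥ α ||u||_{H^1}² for every u ∈ H^1_0.
The interval has length L = 6, and Poincaré/coercivity depend only on L. Here a(u, u) = ∫(u')² + (-1/5)·∫u².
Here c = -1/5 < 0 with |c| < (π/L)² = π^2/36, so coercivity still holds. The condition a(u,u) ≥ α||u||_{H^1}² reads (1−α)∫(u')² ≥ (α−c)∫u². Any admissible α is ≤ 1 (rapidly oscillating u have ∫u²/∫(u')² → 0), and α = 1 would force 0 ≥ (1−c)∫u², impossible since c < 1; so 1−α > 0. By the sharp Poincaré inequality on H^1_0 of an interval of length L, ∫(u')² ≥ (π/L)²∫u² with equality for the first sine mode sin(π(x−x₀)/L) (x₀ the left endpoint), so the inequality holds for all u iff (1−α)(π/L)² ≥ α − c, i.e. α ≤ ((π/L)² + c)/((π/L)² + 1) = (1 + c(L/π)²)/(1 + (L/π)²). (Direct route, valid since c ≤ 0: Poincaré gives c∫u² ≥ c(L/π)²∫(u')², so a(u,u) ≥ (1 + c(L/π)²)∫(u')², while ||u||_{H^1}² ≤ (1 + (L/π)²)∫(u')²; dividing yields the same α.) With (π/L)² = π^2/36 and c = -1/5, the largest admissible constant is α = ((π/L)² + c)/((π/L)² + 1).
Simplifying, α = (-36/5 + π^2)/(π^2 + 36).


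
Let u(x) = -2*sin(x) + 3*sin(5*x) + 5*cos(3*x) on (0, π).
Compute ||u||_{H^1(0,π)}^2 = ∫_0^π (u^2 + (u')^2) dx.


||u||_{H^1(0,π)}^2 = 246*π

u'(x) = -15*sin(3*x) - 2*cos(x) + 15*cos(5*x).
Expand u² and (u')² and integrate term by term on (0, π), using: for integers n ≥ 1, ∫_0^π sin²(nx) dx = ∫_0^π cos²(nx) dx = π/2; for n ≠ n', ∫_0^π sin(nx)sin(n'x) dx = ∫_0^π cos(nx)cos(n'x) dx = 0; and by product-to-sum, ∫_0^π sin(nx)cos(n'x) dx = ½∫_0^π [sin((n+n')x) + sin((n−n')x)] dx, which is 0 when n+n' is even and 2n/(n²−n'²) when n+n' is odd (it need not vanish on (0, π)).
  u² squared terms: (-2)²·∫sin(x)² dx = 4·π/2 = 2*π;  (3)²·∫sin(5x)² dx = 9·π/2 = 9*π/2;  (5)²·∫cos(3x)² dx = 25·π/2 = 25*π/2.
  u² cross terms: 2·(-2)·(3)·∫sin(x)·sin(5x) dx = -12·(0) = 0;  2·(-2)·(5)·∫sin(x)·cos(3x) dx = -20·(0) = 0;  2·(3)·(5)·∫sin(5x)·cos(3x) dx = 30·(0) = 0.
  So ∫_0^π u² dx = 2*π + 9*π/2 + 25*π/2 + 0 + 0 + 0 = 19*π.
  (u')² squared terms: (-15)²·∫sin(3x)² dx = 225·π/2 = 225*π/2;  (-2)²·∫cos(x)² dx = 4·π/2 = 2*π;  (15)²·∫cos(5x)² dx = 225·π/2 = 225*π/2.
  (u')² cross terms: 2·(-15)·(-2)·∫sin(3x)·cos(x) dx = 60·(0) = 0;  2·(-15)·(15)·∫sin(3x)·cos(5x) dx = -450·(0) = 0;  2·(-2)·(15)·∫cos(x)·cos(5x) dx = -60·(0) = 0.
  So ∫_0^π (u')² dx = 225*π/2 + 2*π + 225*π/2 + 0 + 0 + 0 = 227*π.
||u||_{H^1}^2 = (19*π) + (227*π) = 246*π.


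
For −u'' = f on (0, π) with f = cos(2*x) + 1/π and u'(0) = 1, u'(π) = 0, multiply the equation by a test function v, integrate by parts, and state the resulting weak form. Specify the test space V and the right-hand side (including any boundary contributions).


V = H^1(0, π) (v unrestricted at boundary; u is determined up to an additive constant); weak form: ∫_0^π u'v' dx = ∫_0^π (cos(2*x) + 1/π) v dx − v(0) for all v ∈ V.

Multiply both sides by a test function v and integrate from 0 to π:
  ∫_0^π −u''(x) v(x) dx = ∫_0^π f(x) v(x) dx.
Integrate the LHS by parts once:
  ∫_0^π −u'' v dx = −[u'(x) v(x)]_0^π + ∫_0^π u'(x) v'(x) dx.
Thus ∫_0^π u'(x) v'(x) dx = ∫_0^π f(x) v(x) dx + [u'(x) v(x)]_0^π.
Choose V so that boundary terms are either known or forced to vanish.
u has inhomogeneous Neumann u'(0) = 1, u'(π) = 0. [u' v]_0^π = (0)·v(π) − (1)·v(0) = − v(0). Take V = H^1(0, π); boundary term becomes part of RHS.
Weak formulation: find u (satisfying any essential BC) such that ∫_0^π u'(x) v'(x) dx = ∫_0^π f v dx − v(0) for all v ∈ V (Neumann data are natural BCs: they enter the RHS as boundary terms).
Substituting f(x) = cos(2*x) + 1/π, the right-hand side is ∫_0^π (cos(2*x) + 1/π) v dx − v(0).
Compatibility check (pure Neumann): taking v ≡ 1 ∈ V gives 0 = ∫_0^π f dx + (0) − (1), i.e. ∫_0^π f dx must equal u'(0) − u'(π) = 1. Indeed ∫_0^π (cos(2*x) + 1/π) dx = 1, so the data are compatible. The solution is then unique only up to an additive constant (fix it e.g. by requiring ∫_0^π u dx = 0).


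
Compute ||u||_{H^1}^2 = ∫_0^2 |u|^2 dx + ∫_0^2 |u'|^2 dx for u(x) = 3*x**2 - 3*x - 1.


||u||_{H^1}^2 = 248/5

The H^1 norm (squared) on an interval (0, L) is
  ||u||_{H^1}^2 = ∫_0^L u(x)^2 dx + ∫_0^L u'(x)^2 dx.
Compute u'(x) = 6*x - 3.
Then u(x)^2 = 9*x**4 - 18*x**3 + 3*x**2 + 6*x + 1 and u'(x)^2 = 36*x**2 - 36*x + 9.
Integrate each monomial from 0 to 2 using ∫_0^2 c·x^n dx = c·2^(n+1)/(n+1):
  ∫_0^2 u(x)^2 dx = ∫_0^2 (9*x^4 - 18*x^3 + 3*x^2 + 6*x + 1) dx. Term by term:
    ∫_0^2 9*x^4 dx = 288/5;  ∫_0^2 -18*x^3 dx = -72;  ∫_0^2 3*x^2 dx = 8;
    ∫_0^2 6*x dx = 12;  ∫_0^2 1 dx = 2.
  Sum: 288/5 − 72 + 8 + 12 + 2 = 38/5.
  ∫_0^2 u'(x)^2 dx = ∫_0^2 (36*x^2 - 36*x + 9) dx. Term by term:
    ∫_0^2 36*x^2 dx = 96;  ∫_0^2 -36*x dx = -72;  ∫_0^2 9 dx = 18.
  Sum: 96 − 72 + 18 = 42.
Adding: ||u||_{H^1}^2 = 38/5 + 42 = 248/5.


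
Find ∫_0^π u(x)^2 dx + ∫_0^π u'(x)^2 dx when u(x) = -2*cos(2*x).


||u||_{H^1(0,π)}^2 = 10*π

u'(x) = 4*sin(2*x).
Expand u² and (u')² and integrate term by term on (0, π), using: for integers n ≥ 1, ∫_0^π sin²(nx) dx = ∫_0^π cos²(nx) dx = π/2; for n ≠ n', ∫_0^π sin(nx)sin(n'x) dx = ∫_0^π cos(nx)cos(n'x) dx = 0; and by product-to-sum, ∫_0^π sin(nx)cos(n'x) dx = ½∫_0^π [sin((n+n')x) + sin((n−n')x)] dx, which is 0 when n+n' is even and 2n/(n²−n'²) when n+n' is odd (it need not vanish on (0, π)).
  u² squared terms: (-2)²·∫cos(2x)² dx = 4·π/2 = 2*π.
  So ∫_0^π u² dx = 2*π.
  (u')² squared terms: (4)²·∫sin(2x)² dx = 16·π/2 = 8*π.
  So ∫_0^π (u')² dx = 8*π.
||u||_{H^1}^2 = (2*π) + (8*π) = 10*π.


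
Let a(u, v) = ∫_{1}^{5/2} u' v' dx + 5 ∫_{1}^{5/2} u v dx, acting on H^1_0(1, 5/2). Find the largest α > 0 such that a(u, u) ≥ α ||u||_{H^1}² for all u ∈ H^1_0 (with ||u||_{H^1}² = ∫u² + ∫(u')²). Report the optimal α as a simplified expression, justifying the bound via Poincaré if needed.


α = 1

Coercivity of a(·,·) on H^1_0(1, 5/2) means a(u, u) ≥ α ||u||_{H^1}² for every u ∈ H^1_0.
The interval has length L = 3/2, and Poincaré/coercivity depend only on L. Here a(u, u) = ∫(u')² + (5)·∫u².
Here c = 5 ≥ 1, so a(u,u) = ∫(u')² + c∫u² ≥ ∫(u')² + ∫u² = ||u||_{H^1}², i.e. α = 1 works. No larger α is possible: a(u,u) ≥ α||u||_{H^1}² means (1−α)∫(u')² ≥ (α−c)∫u², and for the modes u_n = sin(nπ(x−x₀)/L) (x₀ the left endpoint) one has ∫u_n²/∫(u_n')² = (L/(nπ))² → 0, so a(u_n,u_n)/||u_n||_{H^1}² → 1. Hence the optimal constant is α = 1.
Therefore α = 1.


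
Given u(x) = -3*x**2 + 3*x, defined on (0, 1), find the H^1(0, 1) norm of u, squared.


||u||_{H^1}^2 = 33/10

The H^1 norm (squared) on an interval (0, L) is
  ||u||_{H^1}^2 = ∫_0^L u(x)^2 dx + ∫_0^L u'(x)^2 dx.
Compute u'(x) = 3 - 6*x.
Then u(x)^2 = 9*x**4 - 18*x**3 + 9*x**2 and u'(x)^2 = 36*x**2 - 36*x + 9.
Integrate each monomial from 0 to 1 using ∫_0^1 c·x^n dx = c·1^(n+1)/(n+1):
  ∫_0^1 u(x)^2 dx = ∫_0^1 (9*x^4 - 18*x^3 + 9*x^2) dx. Term by term:
    ∫_0^1 9*x^4 dx = 9/5;  ∫_0^1 -18*x^3 dx = -9/2;  ∫_0^1 9*x^2 dx = 3.
  Sum: 9/5 − 9/2 + 3 = 3/10.
  ∫_0^1 u'(x)^2 dx = ∫_0^1 (36*x^2 - 36*x + 9) dx. Term by term:
    ∫_0^1 36*x^2 dx = 12;  ∫_0^1 -36*x dx = -18;  ∫_0^1 9 dx = 9.
  Sum: 12 − 18 + 9 = 3.
Adding: ||u||_{H^1}^2 = 3/10 + 3 = 33/10.


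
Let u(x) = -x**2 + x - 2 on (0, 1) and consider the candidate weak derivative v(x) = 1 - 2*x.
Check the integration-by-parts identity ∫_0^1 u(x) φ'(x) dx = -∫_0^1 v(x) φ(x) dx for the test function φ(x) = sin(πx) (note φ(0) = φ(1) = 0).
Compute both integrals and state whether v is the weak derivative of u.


LHS = 0, RHS = 0. Yes, v = u' weakly.

u(x) = -x**2 + x - 2, classical derivative u'(x) = 1 - 2*x.
φ(x) = sin(πx), so φ'(x) = π*cos(π*x).
Note φ(0) = φ(1) = 0, so the boundary term u·φ vanishes.
LHS = ∫_0^1 u(x) φ'(x) dx = ∫_0^1 (-π*x^2*cos(π*x) + π*x*cos(π*x) - 2*π*cos(π*x)) dx. Term by term:
  ∫_0^1 -2*π*cos(π*x) dx = 0;  ∫_0^1 π*x*cos(π*x) dx = -2/π;  ∫_0^1 -π*x^2*cos(π*x) dx = 2/π.
Sum: 0 − 2/π + 2/π = 0.
So LHS = 0.
∫_0^1 v(x) φ(x) dx = ∫_0^1 (-2*x*sin(π*x) + sin(π*x)) dx. Term by term:
  ∫_0^1 -2*x*sin(π*x) dx = -2/π;  ∫_0^1 sin(π*x) dx = 2/π.
Sum: -2/π + 2/π = 0.
So RHS = -∫_0^1 v(x) φ(x) dx = 0.
LHS = RHS, so the identity holds for this test φ.
Moreover u is smooth here and v(x) = u'(x) = 1 - 2*x pointwise, so the identity holds for every test function. Hence v is the weak derivative of u.


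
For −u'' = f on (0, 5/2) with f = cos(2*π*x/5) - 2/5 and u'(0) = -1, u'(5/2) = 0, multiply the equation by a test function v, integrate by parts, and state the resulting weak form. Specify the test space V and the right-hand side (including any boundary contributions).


V = H^1(0, 5/2) (v unrestricted at boundary; u is determined up to an additive constant); weak form: ∫_0^5/2 u'v' dx = ∫_0^5/2 (cos(2*π*x/5) - 2/5) v dx + v(0) for all v ∈ V.

Multiply both sides by a test function v and integrate from 0 to 5/2:
  ∫_0^5/2 −u''(x) v(x) dx = ∫_0^5/2 f(x) v(x) dx.
Integrate the LHS by parts once:
  ∫_0^5/2 −u'' v dx = −[u'(x) v(x)]_0^5/2 + ∫_0^5/2 u'(x) v'(x) dx.
Thus ∫_0^5/2 u'(x) v'(x) dx = ∫_0^5/2 f(x) v(x) dx + [u'(x) v(x)]_0^5/2.
Choose V so that boundary terms are either known or forced to vanish.
u has inhomogeneous Neumann u'(0) = -1, u'(5/2) = 0. [u' v]_0^5/2 = (0)·v(5/2) − (-1)·v(0) = v(0). Take V = H^1(0, 5/2); boundary term becomes part of RHS.
Weak formulation: find u (satisfying any essential BC) such that ∫_0^5/2 u'(x) v'(x) dx = ∫_0^5/2 f v dx + v(0) for all v ∈ V (Neumann data are natural BCs: they enter the RHS as boundary terms).
Substituting f(x) = cos(2*π*x/5) - 2/5, the right-hand side is ∫_0^5/2 (cos(2*π*x/5) - 2/5) v dx + v(0).
Compatibility check (pure Neumann): taking v ≡ 1 ∈ V gives 0 = ∫_0^5/2 f dx + (0) − (-1), i.e. ∫_0^5/2 f dx must equal u'(0) − u'(5/2) = -1. Indeed ∫_0^5/2 (cos(2*π*x/5) - 2/5) dx = -1, so the data are compatible. The solution is then unique only up to an additive constant (fix it e.g. by requiring ∫_0^5/2 u dx = 0).


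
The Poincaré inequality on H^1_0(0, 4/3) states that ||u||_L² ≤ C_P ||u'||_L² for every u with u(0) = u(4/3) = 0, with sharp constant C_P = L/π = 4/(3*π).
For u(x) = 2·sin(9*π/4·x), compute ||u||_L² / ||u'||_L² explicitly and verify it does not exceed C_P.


||u||_L² / ||u'||_L² = 4/(9*π) < C_P = 4/(3*π).

u(x) = 2·sin(9*π/4·x), so u'(x) = 9*π*cos(9*π*x/4)/2.
Writing u(x) = A·sin(kπx/L) with A = 2 and k = 3, use ∫_0^L sin²(kπx/L) dx = L/2 and ∫_0^L cos²(kπx/L) dx = L/2.
u² = 4·sin²(9*π/4·x) and (u')² = 81*π^2/4·cos²(9*π/4·x), and each of sin², cos² integrates to L/2 = 2/3 over (0, 4/3).
∫_0^4/3 u² dx = 8/3, so ||u||_L² = 2*sqrt(6)/3.
∫_0^4/3 (u')² dx = 27*π^2/2, so ||u'||_L² = 3*sqrt(6)*π/2.
Ratio ||u||_L² / ||u'||_L² = 4/(9*π).
Sharp Poincaré constant on H^1_0(0, 4/3) is C_P = L/π = 4/(3*π), achieved by sin(3*π/4·x).
This is the k = 3 harmonic; the ratio L/(kπ) is strictly less than C_P = L/π, consistent with the sharp inequality ||u||_L² ≤ C_P ||u'||_L².


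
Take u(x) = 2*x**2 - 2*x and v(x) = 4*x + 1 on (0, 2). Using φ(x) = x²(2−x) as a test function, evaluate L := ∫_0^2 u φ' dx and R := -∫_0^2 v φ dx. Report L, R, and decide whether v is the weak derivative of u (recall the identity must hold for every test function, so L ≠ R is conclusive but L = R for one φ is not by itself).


LHS = -56/15, RHS = -116/15. No, v is not the weak derivative of u.

u(x) = 2*x**2 - 2*x, classical derivative u'(x) = 4*x - 2.
φ(x) = x²(2−x), so φ'(x) = x*(4 - 3*x).
Note φ(0) = φ(2) = 0, so the boundary term u·φ vanishes.
LHS = ∫_0^2 u(x) φ'(x) dx = ∫_0^2 (-6*x^4 + 14*x^3 - 8*x^2) dx. Term by term:
  ∫_0^2 -6*x^4 dx = -192/5;  ∫_0^2 14*x^3 dx = 56;  ∫_0^2 -8*x^2 dx = -64/3.
Sum: -192/5 + 56 − 64/3 = -56/15.
So LHS = -56/15.
∫_0^2 v(x) φ(x) dx = ∫_0^2 (-4*x^4 + 7*x^3 + 2*x^2) dx. Term by term:
  ∫_0^2 -4*x^4 dx = -128/5;  ∫_0^2 7*x^3 dx = 28;  ∫_0^2 2*x^2 dx = 16/3.
Sum: -128/5 + 28 + 16/3 = 116/15.
So RHS = -∫_0^2 v(x) φ(x) dx = -116/15.
LHS − RHS = 4 ≠ 0, so the identity fails.
(For a valid weak derivative the identity must hold for EVERY test function, in particular this one. The failure shows v is NOT the weak derivative of u.)
Correct weak derivative would be u'(x) = 4*x - 2.


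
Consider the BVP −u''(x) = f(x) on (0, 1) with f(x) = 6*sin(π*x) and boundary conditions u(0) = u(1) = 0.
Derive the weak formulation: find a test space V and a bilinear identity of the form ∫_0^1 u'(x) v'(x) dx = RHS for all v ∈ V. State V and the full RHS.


V = H^1_0(0, 1) (so v(0) = v(1) = 0); weak form: ∫_0^1 u'v' dx = ∫_0^1 (6*sin(π*x)) v dx for all v ∈ V.

Multiply both sides by a test function v and integrate from 0 to 1:
  ∫_0^1 −u''(x) v(x) dx = ∫_0^1 f(x) v(x) dx.
Integrate the LHS by parts once:
  ∫_0^1 −u'' v dx = −[u'(x) v(x)]_0^1 + ∫_0^1 u'(x) v'(x) dx.
Thus ∫_0^1 u'(x) v'(x) dx = ∫_0^1 f(x) v(x) dx + [u'(x) v(x)]_0^1.
Choose V so that boundary terms are either known or forced to vanish.
u is Dirichlet: u(0) = u(1) = 0. Let V = H^1_0(0, 1); then v(0) = v(1) = 0, and [u' v]_0^1 = 0.
Weak formulation: find u (satisfying any essential BC) such that ∫_0^1 u'(x) v'(x) dx = ∫_0^1 f v dx for all v ∈ V.
Substituting f(x) = 6*sin(π*x), the right-hand side is ∫_0^1 (6*sin(π*x)) v dx.


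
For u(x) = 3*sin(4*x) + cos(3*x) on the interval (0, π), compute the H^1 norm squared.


||u||_{H^1(0,π)}^2 = 480/7 + 163*π/2

u'(x) = -3*sin(3*x) + 12*cos(4*x).
Expand u² and (u')² and integrate term by term on (0, π), using: for integers n ≥ 1, ∫_0^π sin²(nx) dx = ∫_0^π cos²(nx) dx = π/2; for n ≠ n', ∫_0^π sin(nx)sin(n'x) dx = ∫_0^π cos(nx)cos(n'x) dx = 0; and by product-to-sum, ∫_0^π sin(nx)cos(n'x) dx = ½∫_0^π [sin((n+n')x) + sin((n−n')x)] dx, which is 0 when n+n' is even and 2n/(n²−n'²) when n+n' is odd (it need not vanish on (0, π)).
  u² squared terms: (3)²·∫sin(4x)² dx = 9·π/2 = 9*π/2;  (1)²·∫cos(3x)² dx = 1·π/2 = π/2.
  u² cross terms: 2·(3)·(1)·∫sin(4x)·cos(3x) dx = 6·(8/7) = 48/7.
  So ∫_0^π u² dx = 9*π/2 + π/2 + 48/7 = 48/7 + 5*π.
  (u')² squared terms: (-3)²·∫sin(3x)² dx = 9·π/2 = 9*π/2;  (12)²·∫cos(4x)² dx = 144·π/2 = 72*π.
  (u')² cross terms: 2·(-3)·(12)·∫sin(3x)·cos(4x) dx = -72·(-6/7) = 432/7.
  So ∫_0^π (u')² dx = 9*π/2 + 72*π + 432/7 = 432/7 + 153*π/2.
||u||_{H^1}^2 = (48/7 + 5*π) + (432/7 + 153*π/2) = 480/7 + 163*π/2.


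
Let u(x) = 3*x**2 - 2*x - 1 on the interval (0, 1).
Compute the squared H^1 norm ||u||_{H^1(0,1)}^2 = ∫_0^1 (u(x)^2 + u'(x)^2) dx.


||u||_{H^1}^2 = 77/15

The H^1 norm (squared) on an interval (0, L) is
  ||u||_{H^1}^2 = ∫_0^L u(x)^2 dx + ∫_0^L u'(x)^2 dx.
Compute u'(x) = 6*x - 2.
Then u(x)^2 = 9*x**4 - 12*x**3 - 2*x**2 + 4*x + 1 and u'(x)^2 = 36*x**2 - 24*x + 4.
Integrate each monomial from 0 to 1 using ∫_0^1 c·x^n dx = c·1^(n+1)/(n+1):
  ∫_0^1 u(x)^2 dx = ∫_0^1 (9*x^4 - 12*x^3 - 2*x^2 + 4*x + 1) dx. Term by term:
    ∫_0^1 9*x^4 dx = 9/5;  ∫_0^1 -12*x^3 dx = -3;  ∫_0^1 -2*x^2 dx = -2/3;
    ∫_0^1 4*x dx = 2;  ∫_0^1 1 dx = 1.
  Sum: 9/5 − 3 − 2/3 + 2 + 1 = 17/15.
  ∫_0^1 u'(x)^2 dx = ∫_0^1 (36*x^2 - 24*x + 4) dx. Term by term:
    ∫_0^1 36*x^2 dx = 12;  ∫_0^1 -24*x dx = -12;  ∫_0^1 4 dx = 4.
  Sum: 12 − 12 + 4 = 4.
Adding: ||u||_{H^1}^2 = 17/15 + 4 = 77/15.


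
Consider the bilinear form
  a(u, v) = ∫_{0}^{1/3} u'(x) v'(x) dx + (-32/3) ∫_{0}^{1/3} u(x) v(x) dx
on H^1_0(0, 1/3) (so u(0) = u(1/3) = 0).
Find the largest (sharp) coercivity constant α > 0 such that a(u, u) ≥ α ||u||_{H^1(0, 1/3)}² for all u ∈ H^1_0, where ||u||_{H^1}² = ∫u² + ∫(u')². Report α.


α = (-32 + 27*π^2)/(3*(1 + 9*π^2))

Coercivity of a(·,·) on H^1_0(0, 1/3) means a(u, u) ≥ α ||u||_{H^1}² for every u ∈ H^1_0.
The interval has length L = 1/3, and Poincaré/coercivity depend only on L. Here a(u, u) = ∫(u')² + (-32/3)·∫u².
Here c = -32/3 < 0 with |c| < (π/L)² = 9*π^2, so coercivity still holds. The condition a(u,u) ≥ α||u||_{H^1}² reads (1−α)∫(u')² ≥ (α−c)∫u². Any admissible α is ≤ 1 (rapidly oscillating u have ∫u²/∫(u')² → 0), and α = 1 would force 0 ≥ (1−c)∫u², impossible since c < 1; so 1−α > 0. By the sharp Poincaré inequality on H^1_0 of an interval of length L, ∫(u')² ≥ (π/L)²∫u² with equality for the first sine mode sin(π(x−x₀)/L) (x₀ the left endpoint), so the inequality holds for all u iff (1−α)(π/L)² ≥ α − c, i.e. α ≤ ((π/L)² + c)/((π/L)² + 1) = (1 + c(L/π)²)/(1 + (L/π)²). (Direct route, valid since c ≤ 0: Poincaré gives c∫u² ≥ c(L/π)²∫(u')², so a(u,u) ≥ (1 + c(L/π)²)∫(u')², while ||u||_{H^1}² ≤ (1 + (L/π)²)∫(u')²; dividing yields the same α.) With (π/L)² = 9*π^2 and c = -32/3, the largest admissible constant is α = ((π/L)² + c)/((π/L)² + 1).
Simplifying, α = (-32 + 27*π^2)/(3*(1 + 9*π^2)).


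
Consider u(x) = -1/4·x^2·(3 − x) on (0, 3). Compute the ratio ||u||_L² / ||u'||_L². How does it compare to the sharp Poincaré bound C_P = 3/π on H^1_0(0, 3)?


||u||_L² / ||u'||_L² = 3*sqrt(14)/14 < C_P = 3/π.

u(x) = -1/4·x^2·(3 − x), so u'(x) = 3*x*(x - 2)/4.
u(x) = -1/4·x^2·(3 − x) vanishes at x = 0 and x = 3, so u ∈ H^1_0(0, 3). Differentiate via the product rule and integrate the resulting polynomials term by term.
  ∫_0^3 u² dx = ∫_0^3 (x^6/16 - 3*x^5/8 + 9*x^4/16) dx. Term by term:
    ∫_0^3 x^6/16 dx = 2187/112;  ∫_0^3 -3*x^5/8 dx = -729/16;  ∫_0^3 9*x^4/16 dx = 2187/80.
  Sum: 2187/112 − 729/16 + 2187/80 = 729/560.
  ∫_0^3 (u')² dx = ∫_0^3 (9*x^4/16 - 9*x^3/4 + 9*x^2/4) dx. Term by term:
    ∫_0^3 9*x^4/16 dx = 2187/80;  ∫_0^3 -9*x^3/4 dx = -729/16;  ∫_0^3 9*x^2/4 dx = 81/4.
  Sum: 2187/80 − 729/16 + 81/4 = 81/40.
∫_0^3 u² dx = 729/560, so ||u||_L² = 27*sqrt(35)/140.
∫_0^3 (u')² dx = 81/40, so ||u'||_L² = 9*sqrt(10)/20.
Ratio ||u||_L² / ||u'||_L² = 3*sqrt(14)/14.
Sharp Poincaré constant on H^1_0(0, 3) is C_P = L/π = 3/π, achieved by sin(π/3·x).
A polynomial bump cannot attain the sharp Poincaré constant (only the first sine eigenfunction does), so the ratio is strictly less than C_P, consistent with ||u||_L² ≤ C_P ||u'||_L².


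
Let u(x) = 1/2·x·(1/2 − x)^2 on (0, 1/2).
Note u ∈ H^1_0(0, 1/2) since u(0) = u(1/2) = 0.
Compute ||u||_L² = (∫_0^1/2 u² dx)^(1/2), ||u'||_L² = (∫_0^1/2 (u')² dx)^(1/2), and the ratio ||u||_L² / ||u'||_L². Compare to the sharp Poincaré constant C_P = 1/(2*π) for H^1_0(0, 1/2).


||u||_L² / ||u'||_L² = sqrt(14)/28 < C_P = 1/(2*π).

u(x) = 1/2·x·(1/2 − x)^2, so u'(x) = (2*x - 1)*(6*x - 1)/8.
u(x) = 1/2·x·(1/2 − x)^2 vanishes at x = 0 and x = 1/2, so u ∈ H^1_0(0, 1/2). Differentiate via the product rule and integrate the resulting polynomials term by term.
  ∫_0^1/2 u² dx = ∫_0^1/2 (x^6/4 - x^5/2 + 3*x^4/8 - x^3/8 + x^2/64) dx. Term by term:
    ∫_0^1/2 x^6/4 dx = 1/3584;  ∫_0^1/2 -x^5/2 dx = -1/768;  ∫_0^1/2 3*x^4/8 dx = 3/1280;
    ∫_0^1/2 -x^3/8 dx = -1/512;  ∫_0^1/2 x^2/64 dx = 1/1536.
  Sum: 1/3584 − 1/768 + 3/1280 − 1/512 + 1/1536 = 1/53760.
  ∫_0^1/2 (u')² dx = ∫_0^1/2 (9*x^4/4 - 3*x^3 + 11*x^2/8 - x/4 + 1/64) dx. Term by term:
    ∫_0^1/2 9*x^4/4 dx = 9/640;  ∫_0^1/2 -3*x^3 dx = -3/64;  ∫_0^1/2 11*x^2/8 dx = 11/192;
    ∫_0^1/2 -x/4 dx = -1/32;  ∫_0^1/2 1/64 dx = 1/128.
  Sum: 9/640 − 3/64 + 11/192 − 1/32 + 1/128 = 1/960.
∫_0^1/2 u² dx = 1/53760, so ||u||_L² = sqrt(210)/3360.
∫_0^1/2 (u')² dx = 1/960, so ||u'||_L² = sqrt(15)/120.
Ratio ||u||_L² / ||u'||_L² = sqrt(14)/28.
Sharp Poincaré constant on H^1_0(0, 1/2) is C_P = L/π = 1/(2*π), achieved by sin(2*π·x).
A polynomial bump cannot attain the sharp Poincaré constant (only the first sine eigenfunction does), so the ratio is strictly less than C_P, consistent with ||u||_L² ≤ C_P ||u'||_L².


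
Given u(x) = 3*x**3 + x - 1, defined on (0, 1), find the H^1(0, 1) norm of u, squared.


||u||_{H^1}^2 = 5149/210

The H^1 norm (squared) on an interval (0, L) is
  ||u||_{H^1}^2 = ∫_0^L u(x)^2 dx + ∫_0^L u'(x)^2 dx.
Compute u'(x) = 9*x**2 + 1.
Then u(x)^2 = 9*x**6 + 6*x**4 - 6*x**3 + x**2 - 2*x + 1 and u'(x)^2 = 81*x**4 + 18*x**2 + 1.
Integrate each monomial from 0 to 1 using ∫_0^1 c·x^n dx = c·1^(n+1)/(n+1):
  ∫_0^1 u(x)^2 dx = ∫_0^1 (9*x^6 + 6*x^4 - 6*x^3 + x^2 - 2*x + 1) dx. Term by term:
    ∫_0^1 9*x^6 dx = 9/7;  ∫_0^1 6*x^4 dx = 6/5;  ∫_0^1 -6*x^3 dx = -3/2;
    ∫_0^1 x^2 dx = 1/3;  ∫_0^1 -2*x dx = -1;  ∫_0^1 1 dx = 1.
  Sum: 9/7 + 6/5 − 3/2 + 1/3 − 1 + 1 = 277/210.
  ∫_0^1 u'(x)^2 dx = ∫_0^1 (81*x^4 + 18*x^2 + 1) dx. Term by term:
    ∫_0^1 81*x^4 dx = 81/5;  ∫_0^1 18*x^2 dx = 6;  ∫_0^1 1 dx = 1.
  Sum: 81/5 + 6 + 1 = 116/5.
Adding: ||u||_{H^1}^2 = 277/210 + 116/5 = 5149/210.


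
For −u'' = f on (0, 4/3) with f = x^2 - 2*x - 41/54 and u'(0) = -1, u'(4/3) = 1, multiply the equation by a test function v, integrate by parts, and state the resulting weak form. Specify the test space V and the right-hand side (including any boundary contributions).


V = H^1(0, 4/3) (v unrestricted at boundary; u is determined up to an additive constant); weak form: ∫_0^4/3 u'v' dx = ∫_0^4/3 (x^2 - 2*x - 41/54) v dx + v(4/3) + v(0) for all v ∈ V.

Multiply both sides by a test function v and integrate from 0 to 4/3:
  ∫_0^4/3 −u''(x) v(x) dx = ∫_0^4/3 f(x) v(x) dx.
Integrate the LHS by parts once:
  ∫_0^4/3 −u'' v dx = −[u'(x) v(x)]_0^4/3 + ∫_0^4/3 u'(x) v'(x) dx.
Thus ∫_0^4/3 u'(x) v'(x) dx = ∫_0^4/3 f(x) v(x) dx + [u'(x) v(x)]_0^4/3.
Choose V so that boundary terms are either known or forced to vanish.
u has inhomogeneous Neumann u'(0) = -1, u'(4/3) = 1. [u' v]_0^4/3 = (1)·v(4/3) − (-1)·v(0) = v(4/3) + v(0). Take V = H^1(0, 4/3); boundary term becomes part of RHS.
Weak formulation: find u (satisfying any essential BC) such that ∫_0^4/3 u'(x) v'(x) dx = ∫_0^4/3 f v dx + v(4/3) + v(0) for all v ∈ V (Neumann data are natural BCs: they enter the RHS as boundary terms).
Substituting f(x) = x^2 - 2*x - 41/54, the right-hand side is ∫_0^4/3 (x^2 - 2*x - 41/54) v dx + v(4/3) + v(0).
Compatibility check (pure Neumann): taking v ≡ 1 ∈ V gives 0 = ∫_0^4/3 f dx + (1) − (-1), i.e. ∫_0^4/3 f dx must equal u'(0) − u'(4/3) = -2. Indeed ∫_0^4/3 (x^2 - 2*x - 41/54) dx = -2, so the data are compatible. The solution is then unique only up to an additive constant (fix it e.g. by requiring ∫_0^4/3 u dx = 0).


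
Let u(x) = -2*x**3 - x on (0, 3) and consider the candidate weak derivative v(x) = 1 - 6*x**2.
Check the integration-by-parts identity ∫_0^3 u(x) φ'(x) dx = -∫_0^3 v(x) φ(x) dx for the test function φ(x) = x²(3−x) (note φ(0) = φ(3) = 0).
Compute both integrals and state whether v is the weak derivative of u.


LHS = 3051/20, RHS = 2781/20. No, v is not the weak derivative of u.

u(x) = -2*x**3 - x, classical derivative u'(x) = -6*x**2 - 1.
φ(x) = x²(3−x), so φ'(x) = 3*x*(2 - x).
Note φ(0) = φ(3) = 0, so the boundary term u·φ vanishes.
LHS = ∫_0^3 u(x) φ'(x) dx = ∫_0^3 (6*x^5 - 12*x^4 + 3*x^3 - 6*x^2) dx. Term by term:
  ∫_0^3 6*x^5 dx = 729;  ∫_0^3 -12*x^4 dx = -2916/5;  ∫_0^3 3*x^3 dx = 243/4;
  ∫_0^3 -6*x^2 dx = -54.
Sum: 729 − 2916/5 + 243/4 − 54 = 3051/20.
So LHS = 3051/20.
∫_0^3 v(x) φ(x) dx = ∫_0^3 (6*x^5 - 18*x^4 - x^3 + 3*x^2) dx. Term by term:
  ∫_0^3 6*x^5 dx = 729;  ∫_0^3 -18*x^4 dx = -4374/5;  ∫_0^3 -x^3 dx = -81/4;
  ∫_0^3 3*x^2 dx = 27.
Sum: 729 − 4374/5 − 81/4 + 27 = -2781/20.
So RHS = -∫_0^3 v(x) φ(x) dx = 2781/20.
LHS − RHS = 27/2 ≠ 0, so the identity fails.
(For a valid weak derivative the identity must hold for EVERY test function, in particular this one. The failure shows v is NOT the weak derivative of u.)
Correct weak derivative would be u'(x) = -6*x**2 - 1.


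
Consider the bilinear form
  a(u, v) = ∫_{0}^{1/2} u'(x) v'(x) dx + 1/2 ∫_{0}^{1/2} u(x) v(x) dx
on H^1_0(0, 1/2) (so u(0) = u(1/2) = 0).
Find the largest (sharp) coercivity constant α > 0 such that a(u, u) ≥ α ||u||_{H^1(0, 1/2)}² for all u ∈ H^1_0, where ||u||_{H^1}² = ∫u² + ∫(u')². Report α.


α = (1 + 8*π^2)/(2*(1 + 4*π^2))

Coercivity of a(·,·) on H^1_0(0, 1/2) means a(u, u) ≥ α ||u||_{H^1}² for every u ∈ H^1_0.
The interval has length L = 1/2, and Poincaré/coercivity depend only on L. Here a(u, u) = ∫(u')² + (1/2)·∫u².
Here 0 < c = 1/2 < 1. The condition a(u,u) ≥ α||u||_{H^1}² reads (1−α)∫(u')² ≥ (α−c)∫u². Any admissible α is ≤ 1 (rapidly oscillating u have ∫u²/∫(u')² → 0), and α = 1 would force 0 ≥ (1−c)∫u², impossible since c < 1; so 1−α > 0. By the sharp Poincaré inequality on H^1_0 of an interval of length L, ∫(u')² ≥ (π/L)²∫u² with equality for the first sine mode sin(π(x−x₀)/L) (x₀ the left endpoint), so the inequality holds for all u iff (1−α)(π/L)² ≥ α − c, i.e. α ≤ ((π/L)² + c)/((π/L)² + 1) = (1 + c(L/π)²)/(1 + (L/π)²). With (π/L)² = 4*π^2 and c = 1/2, the largest admissible constant is α = ((π/L)² + c)/((π/L)² + 1).
Simplifying, α = (1 + 8*π^2)/(2*(1 + 4*π^2)).


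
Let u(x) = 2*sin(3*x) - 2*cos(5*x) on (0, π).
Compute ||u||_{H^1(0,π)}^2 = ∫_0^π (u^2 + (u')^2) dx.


||u||_{H^1(0,π)}^2 = 72*π

u'(x) = 10*sin(5*x) + 6*cos(3*x).
Expand u² and (u')² and integrate term by term on (0, π), using: for integers n ≥ 1, ∫_0^π sin²(nx) dx = ∫_0^π cos²(nx) dx = π/2; for n ≠ n', ∫_0^π sin(nx)sin(n'x) dx = ∫_0^π cos(nx)cos(n'x) dx = 0; and by product-to-sum, ∫_0^π sin(nx)cos(n'x) dx = ½∫_0^π [sin((n+n')x) + sin((n−n')x)] dx, which is 0 when n+n' is even and 2n/(n²−n'²) when n+n' is odd (it need not vanish on (0, π)).
  u² squared terms: (-2)²·∫cos(5x)² dx = 4·π/2 = 2*π;  (2)²·∫sin(3x)² dx = 4·π/2 = 2*π.
  u² cross terms: 2·(-2)·(2)·∫cos(5x)·sin(3x) dx = -8·(0) = 0.
  So ∫_0^π u² dx = 2*π + 2*π + 0 = 4*π.
  (u')² squared terms: (6)²·∫cos(3x)² dx = 36·π/2 = 18*π;  (10)²·∫sin(5x)² dx = 100·π/2 = 50*π.
  (u')² cross terms: 2·(6)·(10)·∫cos(3x)·sin(5x) dx = 120·(0) = 0.
  So ∫_0^π (u')² dx = 18*π + 50*π + 0 = 68*π.
||u||_{H^1}^2 = (4*π) + (68*π) = 72*π.


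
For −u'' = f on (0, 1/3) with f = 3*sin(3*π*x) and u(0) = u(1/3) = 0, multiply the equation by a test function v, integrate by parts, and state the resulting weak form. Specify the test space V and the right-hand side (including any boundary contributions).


V = H^1_0(0, 1/3) (so v(0) = v(1/3) = 0); weak form: ∫_0^1/3 u'v' dx = ∫_0^1/3 (3*sin(3*π*x)) v dx for all v ∈ V.

Multiply both sides by a test function v and integrate from 0 to 1/3:
  ∫_0^1/3 −u''(x) v(x) dx = ∫_0^1/3 f(x) v(x) dx.
Integrate the LHS by parts once:
  ∫_0^1/3 −u'' v dx = −[u'(x) v(x)]_0^1/3 + ∫_0^1/3 u'(x) v'(x) dx.
Thus ∫_0^1/3 u'(x) v'(x) dx = ∫_0^1/3 f(x) v(x) dx + [u'(x) v(x)]_0^1/3.
Choose V so that boundary terms are either known or forced to vanish.
u is Dirichlet: u(0) = u(1/3) = 0. Let V = H^1_0(0, 1/3); then v(0) = v(1/3) = 0, and [u' v]_0^1/3 = 0.
Weak formulation: find u (satisfying any essential BC) such that ∫_0^1/3 u'(x) v'(x) dx = ∫_0^1/3 f v dx for all v ∈ V.
Substituting f(x) = 3*sin(3*π*x), the right-hand side is ∫_0^1/3 (3*sin(3*π*x)) v dx.


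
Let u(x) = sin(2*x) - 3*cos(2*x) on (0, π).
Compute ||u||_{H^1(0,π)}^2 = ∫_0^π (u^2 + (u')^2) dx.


||u||_{H^1(0,π)}^2 = 25*π

u'(x) = 6*sin(2*x) + 2*cos(2*x).
Expand u² and (u')² and integrate term by term on (0, π), using: for integers n ≥ 1, ∫_0^π sin²(nx) dx = ∫_0^π cos²(nx) dx = π/2; for n ≠ n', ∫_0^π sin(nx)sin(n'x) dx = ∫_0^π cos(nx)cos(n'x) dx = 0; and by product-to-sum, ∫_0^π sin(nx)cos(n'x) dx = ½∫_0^π [sin((n+n')x) + sin((n−n')x)] dx, which is 0 when n+n' is even and 2n/(n²−n'²) when n+n' is odd (it need not vanish on (0, π)).
  u² squared terms: (-3)²·∫cos(2x)² dx = 9·π/2 = 9*π/2;  (1)²·∫sin(2x)² dx = 1·π/2 = π/2.
  u² cross terms: 2·(-3)·(1)·∫cos(2x)·sin(2x) dx = -6·(0) = 0.
  So ∫_0^π u² dx = 9*π/2 + π/2 + 0 = 5*π.
  (u')² squared terms: (2)²·∫cos(2x)² dx = 4·π/2 = 2*π;  (6)²·∫sin(2x)² dx = 36·π/2 = 18*π.
  (u')² cross terms: 2·(2)·(6)·∫cos(2x)·sin(2x) dx = 24·(0) = 0.
  So ∫_0^π (u')² dx = 2*π + 18*π + 0 = 20*π.
||u||_{H^1}^2 = (5*π) + (20*π) = 25*π.


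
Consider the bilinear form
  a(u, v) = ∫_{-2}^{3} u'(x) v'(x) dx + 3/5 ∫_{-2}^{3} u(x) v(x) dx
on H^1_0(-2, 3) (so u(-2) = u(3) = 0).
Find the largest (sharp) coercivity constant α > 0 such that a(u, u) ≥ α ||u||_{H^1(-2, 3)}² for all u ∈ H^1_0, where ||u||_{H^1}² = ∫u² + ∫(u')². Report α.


α = (π^2 + 15)/(π^2 + 25)

Coercivity of a(·,·) on H^1_0(-2, 3) means a(u, u) ≥ α ||u||_{H^1}² for every u ∈ H^1_0.
The interval has length L = 5, and Poincaré/coercivity depend only on L. Here a(u, u) = ∫(u')² + (3/5)·∫u².
Here 0 < c = 3/5 < 1. The condition a(u,u) ≥ α||u||_{H^1}² reads (1−α)∫(u')² ≥ (α−c)∫u². Any admissible α is ≤ 1 (rapidly oscillating u have ∫u²/∫(u')² → 0), and α = 1 would force 0 ≥ (1−c)∫u², impossible since c < 1; so 1−α > 0. By the sharp Poincaré inequality on H^1_0 of an interval of length L, ∫(u')² ≥ (π/L)²∫u² with equality for the first sine mode sin(π(x−x₀)/L) (x₀ the left endpoint), so the inequality holds for all u iff (1−α)(π/L)² ≥ α − c, i.e. α ≤ ((π/L)² + c)/((π/L)² + 1) = (1 + c(L/π)²)/(1 + (L/π)²). With (π/L)² = π^2/25 and c = 3/5, the largest admissible constant is α = ((π/L)² + c)/((π/L)² + 1).
Simplifying, α = (π^2 + 15)/(π^2 + 25).
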